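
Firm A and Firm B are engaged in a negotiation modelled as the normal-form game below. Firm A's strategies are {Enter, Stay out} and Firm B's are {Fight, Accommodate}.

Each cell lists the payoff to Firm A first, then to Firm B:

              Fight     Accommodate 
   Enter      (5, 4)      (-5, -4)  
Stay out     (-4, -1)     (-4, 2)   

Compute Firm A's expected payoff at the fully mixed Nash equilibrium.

-4

First find q, the probability Firm B plays Fight, from Firm A's indifference between Enter and Stay out: 5q − 5(1−q) = −4q − 4(1−q), giving q = 1/10.
Since Firm A is indifferent in equilibrium, Firm A's expected payoff equals the payoff from either row against (1/10, 9/10). Using Enter: 5(1/10) − 5(9/10) = -4.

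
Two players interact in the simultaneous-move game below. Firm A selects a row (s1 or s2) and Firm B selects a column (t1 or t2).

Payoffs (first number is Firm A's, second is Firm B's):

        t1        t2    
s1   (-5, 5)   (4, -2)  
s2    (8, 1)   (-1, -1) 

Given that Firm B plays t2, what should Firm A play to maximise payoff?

Against t2, Firm A earns 4 from s1 and -1 from s2.
So s1 is the best response.

s1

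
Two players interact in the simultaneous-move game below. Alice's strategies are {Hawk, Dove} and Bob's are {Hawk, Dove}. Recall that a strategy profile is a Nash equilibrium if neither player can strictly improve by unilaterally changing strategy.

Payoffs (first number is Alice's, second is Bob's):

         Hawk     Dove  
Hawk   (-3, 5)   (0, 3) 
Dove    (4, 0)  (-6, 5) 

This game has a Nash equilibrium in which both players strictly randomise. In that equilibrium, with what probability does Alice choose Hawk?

Let x be the probability that Alice plays Hawk. In a completely mixed equilibrium, Bob must be indifferent between Hawk and Dove.
Bob's expected payoff from Hawk is 5x; from Dove it is 3x + 5(1−x).
Setting these equal: 5x = −2x + 5, so x = 5/7.

5/7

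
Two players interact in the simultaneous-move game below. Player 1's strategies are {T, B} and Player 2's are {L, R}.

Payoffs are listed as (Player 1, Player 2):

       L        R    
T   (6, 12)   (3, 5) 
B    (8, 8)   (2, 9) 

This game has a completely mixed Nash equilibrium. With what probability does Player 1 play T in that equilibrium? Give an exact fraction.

1/8

Let x be the probability that Player 1 plays T. In a completely mixed equilibrium, Player 2 must be indifferent between L and R.
Player 2's expected payoff from L is 12x + 8(1−x); from R it is 5x + 9(1−x).
Setting these equal: 4x + 8 = −4x + 9, so x = 1/8.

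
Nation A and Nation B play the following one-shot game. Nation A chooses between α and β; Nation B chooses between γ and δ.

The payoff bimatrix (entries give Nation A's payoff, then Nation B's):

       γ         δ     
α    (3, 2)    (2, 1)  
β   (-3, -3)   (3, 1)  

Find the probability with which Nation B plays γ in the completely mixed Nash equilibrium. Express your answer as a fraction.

Let y be the probability that Nation B plays γ. In a completely mixed equilibrium, Nation A must be indifferent between α and β.
Nation A's expected payoff from α is 3y + 2(1−y); from β it is −3y + 3(1−y).
Setting these equal: y + 2 = −6y + 3, so y = 1/7.

1/7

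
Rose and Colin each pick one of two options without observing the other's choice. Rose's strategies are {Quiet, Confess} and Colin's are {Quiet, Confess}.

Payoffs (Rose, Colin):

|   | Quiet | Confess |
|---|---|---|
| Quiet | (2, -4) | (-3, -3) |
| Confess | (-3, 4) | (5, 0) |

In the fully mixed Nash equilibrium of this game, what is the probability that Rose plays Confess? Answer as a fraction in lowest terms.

1/5

Let r be the probability that Rose plays Quiet. In a completely mixed equilibrium, Colin must be indifferent between Quiet and Confess.
Colin's expected payoff from Quiet is −4r + 4(1−r); from Confess it is −3r.
Setting these equal: −8r + 4 = −3r, so r = 4/5.
Therefore Rose plays Confess with probability 1 − 4/5 = 1/5.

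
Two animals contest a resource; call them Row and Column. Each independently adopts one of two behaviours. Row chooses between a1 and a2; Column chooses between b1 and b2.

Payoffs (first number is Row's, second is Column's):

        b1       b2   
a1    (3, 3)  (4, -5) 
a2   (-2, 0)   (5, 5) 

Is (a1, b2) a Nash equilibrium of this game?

No

At (a1, b2), Row earns 4; switching to a2 would give 5, so Row would deviate.
Column earns -5; switching to b1 would give 3, so Column would deviate.
Since at least one player can profitably deviate, this is not a Nash equilibrium.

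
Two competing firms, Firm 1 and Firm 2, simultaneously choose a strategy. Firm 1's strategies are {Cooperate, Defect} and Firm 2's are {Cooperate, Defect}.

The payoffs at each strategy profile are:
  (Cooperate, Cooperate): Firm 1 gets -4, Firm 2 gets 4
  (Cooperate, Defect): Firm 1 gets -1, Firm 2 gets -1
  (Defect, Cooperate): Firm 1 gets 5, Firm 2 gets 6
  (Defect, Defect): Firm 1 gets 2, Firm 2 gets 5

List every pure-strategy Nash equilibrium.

(Defect, Cooperate)

(Cooperate, Cooperate): Firm 1 prefers Defect (5 > -4) — not an equilibrium.
(Cooperate, Defect): Firm 1 prefers Defect (2 > -1); Firm 2 prefers Cooperate (4 > -1) — not an equilibrium.
(Defect, Cooperate): Firm 1 gets 5 ≥ -4 from Cooperate, and Firm 2 gets 6 ≥ 5 from Defect — Nash equilibrium.
(Defect, Defect): Firm 2 prefers Cooperate (6 > 5) — not an equilibrium.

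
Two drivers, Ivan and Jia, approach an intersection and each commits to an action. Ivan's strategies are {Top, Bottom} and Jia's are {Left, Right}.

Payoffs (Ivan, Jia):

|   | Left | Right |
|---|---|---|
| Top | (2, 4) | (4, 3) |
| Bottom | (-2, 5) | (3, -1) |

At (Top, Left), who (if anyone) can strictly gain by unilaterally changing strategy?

Neither

Ivan at (Top, Left) earns 2; deviating to Bottom yields -2 — not better.
Jia earns 4; deviating to Right yields 3 — not better.
Neither player can strictly improve; the profile is a Nash equilibrium.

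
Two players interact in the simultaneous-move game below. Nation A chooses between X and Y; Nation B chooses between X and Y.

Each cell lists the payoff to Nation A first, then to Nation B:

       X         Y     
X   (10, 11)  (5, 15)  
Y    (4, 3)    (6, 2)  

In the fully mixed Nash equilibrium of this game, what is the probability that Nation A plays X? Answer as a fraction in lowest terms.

1/5

Let x be the probability that Nation A plays X. In a completely mixed equilibrium, Nation B must be indifferent between X and Y.
Nation B's expected payoff from X is 11x + 3(1−x); from Y it is 15x + 2(1−x).
Setting these equal: 8x + 3 = 13x + 2, so x = 1/5.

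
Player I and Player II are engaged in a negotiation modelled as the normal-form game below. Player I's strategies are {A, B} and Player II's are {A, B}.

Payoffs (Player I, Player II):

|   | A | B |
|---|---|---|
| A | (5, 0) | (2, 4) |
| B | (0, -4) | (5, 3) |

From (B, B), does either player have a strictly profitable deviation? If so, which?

Neither

Player I at (B, B) earns 5; deviating to A yields 2 — not better.
Player II earns 3; deviating to A yields -4 — not better.
Neither player can strictly improve; the profile is a Nash equilibrium.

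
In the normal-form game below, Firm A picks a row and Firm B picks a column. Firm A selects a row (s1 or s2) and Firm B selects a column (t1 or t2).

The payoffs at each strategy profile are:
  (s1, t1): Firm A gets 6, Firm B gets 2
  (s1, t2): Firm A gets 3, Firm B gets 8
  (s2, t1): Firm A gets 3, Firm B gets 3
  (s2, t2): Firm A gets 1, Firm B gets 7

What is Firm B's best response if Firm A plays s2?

Against s2, Firm B earns 3 from t1 and 7 from t2.
So t2 is the best response.

t2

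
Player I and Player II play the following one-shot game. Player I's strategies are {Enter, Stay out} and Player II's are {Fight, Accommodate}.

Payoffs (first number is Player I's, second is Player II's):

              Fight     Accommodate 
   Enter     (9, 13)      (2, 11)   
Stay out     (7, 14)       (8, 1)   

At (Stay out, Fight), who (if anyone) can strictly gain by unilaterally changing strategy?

Player I at (Stay out, Fight) earns 7; deviating to Enter yields 9 — a strict improvement.
Player II earns 14; deviating to Accommodate yields 1 — not better.
Only Player I has a strictly profitable deviation.

Player I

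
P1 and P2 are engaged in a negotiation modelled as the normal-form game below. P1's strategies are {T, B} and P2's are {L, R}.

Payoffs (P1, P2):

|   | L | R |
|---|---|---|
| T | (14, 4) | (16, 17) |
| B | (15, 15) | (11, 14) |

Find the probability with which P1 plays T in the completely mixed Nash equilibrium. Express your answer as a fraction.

1/14

Let r be the probability that P1 plays T. In a completely mixed equilibrium, P2 must be indifferent between L and R.
P2's expected payoff from L is 4r + 15(1−r); from R it is 17r + 14(1−r).
Setting these equal: −11r + 15 = 3r + 14, so r = 1/14.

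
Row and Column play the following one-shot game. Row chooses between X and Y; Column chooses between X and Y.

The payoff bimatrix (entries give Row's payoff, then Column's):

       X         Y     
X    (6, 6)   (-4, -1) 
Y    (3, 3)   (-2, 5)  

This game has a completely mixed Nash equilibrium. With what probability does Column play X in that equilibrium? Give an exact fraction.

Let q be the probability that Column plays X. In a completely mixed equilibrium, Row must be indifferent between X and Y.
Row's expected payoff from X is 6q − 4(1−q); from Y it is 3q − 2(1−q).
Setting these equal: 10q − 4 = 5q − 2, so q = 2/5.

2/5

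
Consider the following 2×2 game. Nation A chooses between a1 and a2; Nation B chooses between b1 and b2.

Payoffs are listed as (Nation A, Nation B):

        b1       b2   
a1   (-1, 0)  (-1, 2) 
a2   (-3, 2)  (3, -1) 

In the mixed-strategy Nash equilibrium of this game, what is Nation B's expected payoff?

First find x, the probability Nation A plays a1, from Nation B's indifference between b1 and b2: 2(1−x) = 2x − (1−x), giving x = 3/5.
Since Nation B is indifferent in equilibrium, Nation B's expected payoff equals the payoff from either column against (3/5, 2/5). Using b1: 2(2/5) = 4/5.

4/5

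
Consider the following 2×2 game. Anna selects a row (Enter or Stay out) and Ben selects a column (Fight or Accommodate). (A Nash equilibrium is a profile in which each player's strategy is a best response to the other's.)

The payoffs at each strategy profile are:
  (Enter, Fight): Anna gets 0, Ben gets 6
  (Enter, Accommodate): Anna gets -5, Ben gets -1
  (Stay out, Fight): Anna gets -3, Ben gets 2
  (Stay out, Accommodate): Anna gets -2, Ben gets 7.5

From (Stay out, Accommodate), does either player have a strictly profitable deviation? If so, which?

Anna at (Stay out, Accommodate) earns -2; deviating to Enter yields -5 — not better.
Ben earns 7.5; deviating to Fight yields 2 — not better.
Neither player can strictly improve; the profile is a Nash equilibrium.

Neither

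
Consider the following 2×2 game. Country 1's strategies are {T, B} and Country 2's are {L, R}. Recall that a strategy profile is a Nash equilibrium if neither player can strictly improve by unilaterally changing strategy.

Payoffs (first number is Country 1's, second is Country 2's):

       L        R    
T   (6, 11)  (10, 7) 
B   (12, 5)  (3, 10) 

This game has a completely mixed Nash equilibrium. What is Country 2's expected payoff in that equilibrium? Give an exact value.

25/3

First find x, the probability Country 1 plays T, from Country 2's indifference between L and R: 11x + 5(1−x) = 7x + 10(1−x), giving x = 5/9.
Since Country 2 is indifferent in equilibrium, Country 2's expected payoff equals the payoff from either column against (5/9, 4/9). Using L: 11(5/9) + 5(4/9) = 25/3.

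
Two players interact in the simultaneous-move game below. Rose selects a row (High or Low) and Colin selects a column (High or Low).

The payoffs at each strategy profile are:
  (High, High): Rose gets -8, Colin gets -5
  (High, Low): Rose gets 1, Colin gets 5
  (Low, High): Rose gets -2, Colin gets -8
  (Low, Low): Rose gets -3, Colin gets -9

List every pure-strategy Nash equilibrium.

(High, High): Rose prefers Low (-2 > -8); Colin prefers Low (5 > -5) — not an equilibrium.
(High, Low): Rose gets 1 ≥ -3 from Low, and Colin gets 5 ≥ -5 from High — Nash equilibrium.
(Low, High): Rose gets -2 ≥ -8 from High, and Colin gets -8 ≥ -9 from Low — Nash equilibrium.
(Low, Low): Rose prefers High (1 > -3); Colin prefers High (-8 > -9) — not an equilibrium.

(High, Low) and (Low, High)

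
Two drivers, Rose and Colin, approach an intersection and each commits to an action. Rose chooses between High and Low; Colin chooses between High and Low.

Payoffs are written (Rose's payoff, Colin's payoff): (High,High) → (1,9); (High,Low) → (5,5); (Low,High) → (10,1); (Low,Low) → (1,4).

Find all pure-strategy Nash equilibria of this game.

(High, High): Rose prefers Low (10 > 1) — not an equilibrium.
(High, Low): Colin prefers High (9 > 5) — not an equilibrium.
(Low, High): Colin prefers Low (4 > 1) — not an equilibrium.
(Low, Low): Rose prefers High (5 > 1) — not an equilibrium.

none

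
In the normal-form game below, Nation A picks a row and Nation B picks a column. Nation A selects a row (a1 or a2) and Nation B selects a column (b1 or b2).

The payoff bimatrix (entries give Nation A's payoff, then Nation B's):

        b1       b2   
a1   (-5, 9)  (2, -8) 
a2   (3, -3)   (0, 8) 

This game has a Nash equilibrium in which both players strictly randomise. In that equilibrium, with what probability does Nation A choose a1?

Let x be the probability that Nation A plays a1. In a completely mixed equilibrium, Nation B must be indifferent between b1 and b2.
Nation B's expected payoff from b1 is 9x − 3(1−x); from b2 it is −8x + 8(1−x).
Setting these equal: 12x − 3 = −16x + 8, so x = 11/28.

11/28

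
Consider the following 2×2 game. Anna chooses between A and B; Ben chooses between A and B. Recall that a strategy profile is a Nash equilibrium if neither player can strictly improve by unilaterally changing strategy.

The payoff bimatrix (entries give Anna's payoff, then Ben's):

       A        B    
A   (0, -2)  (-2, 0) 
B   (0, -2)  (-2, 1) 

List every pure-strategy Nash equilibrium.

(A, B) and (B, B)

(A, A): Ben prefers B (0 > -2) — not an equilibrium.
(A, B): Anna gets -2 ≥ -2 from B, and Ben gets 0 ≥ -2 from A — Nash equilibrium.
(B, A): Ben prefers B (1 > -2) — not an equilibrium.
(B, B): Anna gets -2 ≥ -2 from A, and Ben gets 1 ≥ -2 from A — Nash equilibrium.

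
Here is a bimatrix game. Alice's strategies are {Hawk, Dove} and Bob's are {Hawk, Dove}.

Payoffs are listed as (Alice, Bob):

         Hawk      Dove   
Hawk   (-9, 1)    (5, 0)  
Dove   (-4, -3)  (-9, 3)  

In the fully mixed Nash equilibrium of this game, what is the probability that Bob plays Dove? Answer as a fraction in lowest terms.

Let q be the probability that Bob plays Hawk. In a completely mixed equilibrium, Alice must be indifferent between Hawk and Dove.
Alice's expected payoff from Hawk is −9q + 5(1−q); from Dove it is −4q − 9(1−q).
Setting these equal: −14q + 5 = 5q − 9, so q = 14/19.
Therefore Bob plays Dove with probability 1 − 14/19 = 5/19.

5/19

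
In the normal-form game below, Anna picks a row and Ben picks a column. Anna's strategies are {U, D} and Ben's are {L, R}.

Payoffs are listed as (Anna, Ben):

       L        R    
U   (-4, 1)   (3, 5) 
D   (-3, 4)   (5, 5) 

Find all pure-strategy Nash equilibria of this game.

(U, L): Anna prefers D (-3 > -4); Ben prefers R (5 > 1) — not an equilibrium.
(U, R): Anna prefers D (5 > 3) — not an equilibrium.
(D, L): Ben prefers R (5 > 4) — not an equilibrium.
(D, R): Anna gets 5 ≥ 3 from U, and Ben gets 5 ≥ 4 from L — Nash equilibrium.

(D, R)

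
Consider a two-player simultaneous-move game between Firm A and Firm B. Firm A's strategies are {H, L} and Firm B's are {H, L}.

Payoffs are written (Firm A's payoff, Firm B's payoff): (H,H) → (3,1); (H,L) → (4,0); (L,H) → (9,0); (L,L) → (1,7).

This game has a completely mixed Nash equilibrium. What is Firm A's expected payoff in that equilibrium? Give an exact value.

First find y, the probability Firm B plays H, from Firm A's indifference between H and L: 3y + 4(1−y) = 9y + (1−y), giving y = 1/3.
Since Firm A is indifferent in equilibrium, Firm A's expected payoff equals the payoff from either row against (1/3, 2/3). Using H: 3(1/3) + 4(2/3) = 11/3.

11/3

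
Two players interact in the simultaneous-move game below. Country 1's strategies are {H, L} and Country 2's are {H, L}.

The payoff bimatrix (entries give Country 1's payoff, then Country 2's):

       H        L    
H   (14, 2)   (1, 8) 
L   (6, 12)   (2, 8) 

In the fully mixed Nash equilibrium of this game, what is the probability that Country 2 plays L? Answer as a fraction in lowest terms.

Let q be the probability that Country 2 plays H. In a completely mixed equilibrium, Country 1 must be indifferent between H and L.
Country 1's expected payoff from H is 14q + (1−q); from L it is 6q + 2(1−q).
Setting these equal: 13q + 1 = 4q + 2, so q = 1/9.
Therefore Country 2 plays L with probability 1 − 1/9 = 8/9.

8/9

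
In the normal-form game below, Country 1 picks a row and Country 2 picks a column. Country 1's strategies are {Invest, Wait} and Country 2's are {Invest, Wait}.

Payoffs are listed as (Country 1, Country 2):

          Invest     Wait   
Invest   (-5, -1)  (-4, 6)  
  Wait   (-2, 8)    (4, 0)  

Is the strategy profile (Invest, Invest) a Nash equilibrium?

No

At (Invest, Invest), Country 1 earns -5; switching to Wait would give -2, so Country 1 would deviate.
Country 2 earns -1; switching to Wait would give 6, so Country 2 would deviate.
Since at least one player can profitably deviate, this is not a Nash equilibrium.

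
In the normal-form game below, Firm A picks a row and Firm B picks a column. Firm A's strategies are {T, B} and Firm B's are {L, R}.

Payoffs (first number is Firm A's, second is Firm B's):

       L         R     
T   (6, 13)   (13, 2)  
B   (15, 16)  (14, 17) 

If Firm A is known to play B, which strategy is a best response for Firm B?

Against B, Firm B earns 16 from L and 17 from R.
So R is the best response.

R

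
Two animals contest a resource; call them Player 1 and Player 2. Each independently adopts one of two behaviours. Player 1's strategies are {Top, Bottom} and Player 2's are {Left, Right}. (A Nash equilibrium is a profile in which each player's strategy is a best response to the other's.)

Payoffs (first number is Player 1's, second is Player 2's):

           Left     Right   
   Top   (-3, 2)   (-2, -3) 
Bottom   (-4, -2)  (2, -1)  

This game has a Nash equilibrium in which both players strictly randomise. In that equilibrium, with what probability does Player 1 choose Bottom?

Let r be the probability that Player 1 plays Top. In a completely mixed equilibrium, Player 2 must be indifferent between Left and Right.
Player 2's expected payoff from Left is 2r − 2(1−r); from Right it is −3r − (1−r).
Setting these equal: 4r − 2 = −2r − 1, so r = 1/6.
Therefore Player 1 plays Bottom with probability 1 − 1/6 = 5/6.

5/6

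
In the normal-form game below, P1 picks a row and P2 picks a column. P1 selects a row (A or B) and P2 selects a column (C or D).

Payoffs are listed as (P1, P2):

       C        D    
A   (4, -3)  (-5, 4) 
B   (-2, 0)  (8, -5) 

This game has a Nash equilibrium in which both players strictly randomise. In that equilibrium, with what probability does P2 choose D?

Let c be the probability that P2 plays C. In a completely mixed equilibrium, P1 must be indifferent between A and B.
P1's expected payoff from A is 4c − 5(1−c); from B it is −2c + 8(1−c).
Setting these equal: 9c − 5 = −10c + 8, so c = 13/19.
Therefore P2 plays D with probability 1 − 13/19 = 6/19.

6/19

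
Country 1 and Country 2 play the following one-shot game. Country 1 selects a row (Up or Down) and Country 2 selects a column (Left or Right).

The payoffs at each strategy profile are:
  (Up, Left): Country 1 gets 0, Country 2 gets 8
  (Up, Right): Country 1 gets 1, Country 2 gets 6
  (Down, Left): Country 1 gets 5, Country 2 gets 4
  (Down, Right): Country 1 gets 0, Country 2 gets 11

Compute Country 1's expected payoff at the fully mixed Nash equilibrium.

5/6

First find q, the probability Country 2 plays Left, from Country 1's indifference between Up and Down: (1−q) = 5q, giving q = 1/6.
Since Country 1 is indifferent in equilibrium, Country 1's expected payoff equals the payoff from either row against (1/6, 5/6). Using Up: (5/6) = 5/6.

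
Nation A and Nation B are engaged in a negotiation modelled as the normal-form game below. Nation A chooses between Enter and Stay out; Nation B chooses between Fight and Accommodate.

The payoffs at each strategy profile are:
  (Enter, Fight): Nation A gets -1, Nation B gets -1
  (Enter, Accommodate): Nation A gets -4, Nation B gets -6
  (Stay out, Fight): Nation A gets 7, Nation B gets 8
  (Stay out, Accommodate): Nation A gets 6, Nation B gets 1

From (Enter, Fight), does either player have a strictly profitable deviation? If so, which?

Nation A at (Enter, Fight) earns -1; deviating to Stay out yields 7 — a strict improvement.
Nation B earns -1; deviating to Accommodate yields -6 — not better.
Only Nation A has a strictly profitable deviation.

Nation A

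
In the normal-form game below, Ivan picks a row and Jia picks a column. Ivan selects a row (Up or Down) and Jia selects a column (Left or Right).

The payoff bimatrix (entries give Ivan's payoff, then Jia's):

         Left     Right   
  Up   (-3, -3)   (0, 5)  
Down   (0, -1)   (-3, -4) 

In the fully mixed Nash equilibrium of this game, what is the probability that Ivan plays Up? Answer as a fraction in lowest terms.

Let r be the probability that Ivan plays Up. In a completely mixed equilibrium, Jia must be indifferent between Left and Right.
Jia's expected payoff from Left is −3r − (1−r); from Right it is 5r − 4(1−r).
Setting these equal: −2r − 1 = 9r − 4, so r = 3/11.

3/11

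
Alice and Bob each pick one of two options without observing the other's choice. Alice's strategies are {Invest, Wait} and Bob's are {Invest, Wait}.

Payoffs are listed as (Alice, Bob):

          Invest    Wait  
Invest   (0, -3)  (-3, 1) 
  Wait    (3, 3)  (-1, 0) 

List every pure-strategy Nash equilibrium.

(Invest, Invest): Alice prefers Wait (3 > 0); Bob prefers Wait (1 > -3) — not an equilibrium.
(Invest, Wait): Alice prefers Wait (-1 > -3) — not an equilibrium.
(Wait, Invest): Alice gets 3 ≥ 0 from Invest, and Bob gets 3 ≥ 0 from Wait — Nash equilibrium.
(Wait, Wait): Bob prefers Invest (3 > 0) — not an equilibrium.

(Wait, Invest)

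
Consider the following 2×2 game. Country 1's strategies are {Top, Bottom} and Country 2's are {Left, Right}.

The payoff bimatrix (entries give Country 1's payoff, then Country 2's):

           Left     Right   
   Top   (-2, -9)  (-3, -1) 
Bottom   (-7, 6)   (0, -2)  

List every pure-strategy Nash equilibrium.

none

(Top, Left): Country 2 prefers Right (-1 > -9) — not an equilibrium.
(Top, Right): Country 1 prefers Bottom (0 > -3) — not an equilibrium.
(Bottom, Left): Country 1 prefers Top (-2 > -7) — not an equilibrium.
(Bottom, Right): Country 2 prefers Left (6 > -2) — not an equilibrium.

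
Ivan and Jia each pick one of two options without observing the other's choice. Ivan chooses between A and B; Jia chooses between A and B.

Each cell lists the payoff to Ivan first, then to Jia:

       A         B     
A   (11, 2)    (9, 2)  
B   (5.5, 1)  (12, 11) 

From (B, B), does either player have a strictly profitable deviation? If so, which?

Ivan at (B, B) earns 12; deviating to A yields 9 — not better.
Jia earns 11; deviating to A yields 1 — not better.
Neither player can strictly improve; the profile is a Nash equilibrium.

Neither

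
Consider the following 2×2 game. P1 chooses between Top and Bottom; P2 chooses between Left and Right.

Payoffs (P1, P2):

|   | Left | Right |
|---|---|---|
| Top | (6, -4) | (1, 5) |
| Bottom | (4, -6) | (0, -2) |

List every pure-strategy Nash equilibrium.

(Top, Right)

(Top, Left): P2 prefers Right (5 > -4) — not an equilibrium.
(Top, Right): P1 gets 1 ≥ 0 from Bottom, and P2 gets 5 ≥ -4 from Left — Nash equilibrium.
(Bottom, Left): P1 prefers Top (6 > 4); P2 prefers Right (-2 > -6) — not an equilibrium.
(Bottom, Right): P1 prefers Top (1 > 0) — not an equilibrium.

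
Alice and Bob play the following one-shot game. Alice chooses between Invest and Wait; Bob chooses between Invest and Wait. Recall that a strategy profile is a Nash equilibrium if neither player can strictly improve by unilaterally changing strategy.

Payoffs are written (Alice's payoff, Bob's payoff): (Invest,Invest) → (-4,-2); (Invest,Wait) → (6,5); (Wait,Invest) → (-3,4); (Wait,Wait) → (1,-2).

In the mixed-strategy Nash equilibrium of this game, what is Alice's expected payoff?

-7/3

First find q, the probability Bob plays Invest, from Alice's indifference between Invest and Wait: −4q + 6(1−q) = −3q + (1−q), giving q = 5/6.
Since Alice is indifferent in equilibrium, Alice's expected payoff equals the payoff from either row against (5/6, 1/6). Using Invest: −4(5/6) + 6(1/6) = -7/3.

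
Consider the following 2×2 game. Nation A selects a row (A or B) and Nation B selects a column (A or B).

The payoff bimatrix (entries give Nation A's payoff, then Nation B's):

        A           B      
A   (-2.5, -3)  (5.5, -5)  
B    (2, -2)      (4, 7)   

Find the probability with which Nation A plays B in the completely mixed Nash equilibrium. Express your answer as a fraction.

Let x be the probability that Nation A plays A. In a completely mixed equilibrium, Nation B must be indifferent between A and B.
Nation B's expected payoff from A is −3x − 2(1−x); from B it is −5x + 7(1−x).
Setting these equal: −x − 2 = −12x + 7, so x = 9/11.
Therefore Nation A plays B with probability 1 − 9/11 = 2/11.

2/11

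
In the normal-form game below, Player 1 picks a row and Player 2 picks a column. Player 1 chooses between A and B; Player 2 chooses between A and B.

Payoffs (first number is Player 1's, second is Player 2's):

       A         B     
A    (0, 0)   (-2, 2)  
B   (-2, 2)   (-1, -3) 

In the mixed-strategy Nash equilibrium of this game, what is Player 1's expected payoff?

First find y, the probability Player 2 plays A, from Player 1's indifference between A and B: −2(1−y) = −2y − (1−y), giving y = 1/3.
Since Player 1 is indifferent in equilibrium, Player 1's expected payoff equals the payoff from either row against (1/3, 2/3). Using A: −2(2/3) = -4/3.

-4/3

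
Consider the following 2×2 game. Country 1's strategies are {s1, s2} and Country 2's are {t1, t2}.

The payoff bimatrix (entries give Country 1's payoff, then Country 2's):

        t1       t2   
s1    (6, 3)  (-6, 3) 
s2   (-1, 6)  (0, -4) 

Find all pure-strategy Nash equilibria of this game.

(s1, t1): Country 1 gets 6 ≥ -1 from s2, and Country 2 gets 3 ≥ 3 from t2 — Nash equilibrium.
(s1, t2): Country 1 prefers s2 (0 > -6) — not an equilibrium.
(s2, t1): Country 1 prefers s1 (6 > -1) — not an equilibrium.
(s2, t2): Country 2 prefers t1 (6 > -4) — not an equilibrium.

(s1, t1)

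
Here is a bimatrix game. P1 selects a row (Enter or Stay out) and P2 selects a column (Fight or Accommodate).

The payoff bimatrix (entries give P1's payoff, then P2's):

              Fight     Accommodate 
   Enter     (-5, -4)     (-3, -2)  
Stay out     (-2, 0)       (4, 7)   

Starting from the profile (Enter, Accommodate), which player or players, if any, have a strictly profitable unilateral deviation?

P1

P1 at (Enter, Accommodate) earns -3; deviating to Stay out yields 4 — a strict improvement.
P2 earns -2; deviating to Fight yields -4 — not better.
Only P1 has a strictly profitable deviation.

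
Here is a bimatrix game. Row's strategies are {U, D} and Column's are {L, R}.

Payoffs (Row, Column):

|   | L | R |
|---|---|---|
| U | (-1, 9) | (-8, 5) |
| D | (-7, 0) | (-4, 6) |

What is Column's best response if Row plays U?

Against U, Column earns 9 from L and 5 from R.
So L is the best response.

L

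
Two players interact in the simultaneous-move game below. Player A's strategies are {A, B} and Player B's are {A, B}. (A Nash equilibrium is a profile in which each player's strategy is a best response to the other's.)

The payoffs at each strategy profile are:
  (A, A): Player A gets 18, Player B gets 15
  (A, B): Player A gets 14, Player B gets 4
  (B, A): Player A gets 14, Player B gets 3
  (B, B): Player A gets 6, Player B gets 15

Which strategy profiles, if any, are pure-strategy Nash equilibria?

(A, A)

(A, A): Player A gets 18 ≥ 14 from B, and Player B gets 15 ≥ 4 from B — Nash equilibrium.
(A, B): Player B prefers A (15 > 4) — not an equilibrium.
(B, A): Player A prefers A (18 > 14); Player B prefers B (15 > 3) — not an equilibrium.
(B, B): Player A prefers A (14 > 6) — not an equilibrium.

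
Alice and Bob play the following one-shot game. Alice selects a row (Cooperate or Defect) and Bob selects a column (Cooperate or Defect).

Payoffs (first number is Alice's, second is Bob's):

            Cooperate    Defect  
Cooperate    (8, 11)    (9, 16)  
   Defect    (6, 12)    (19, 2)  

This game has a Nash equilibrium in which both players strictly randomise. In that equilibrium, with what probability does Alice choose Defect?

Let p be the probability that Alice plays Cooperate. In a completely mixed equilibrium, Bob must be indifferent between Cooperate and Defect.
Bob's expected payoff from Cooperate is 11p + 12(1−p); from Defect it is 16p + 2(1−p).
Setting these equal: −p + 12 = 14p + 2, so p = 2/3.
Therefore Alice plays Defect with probability 1 − 2/3 = 1/3.

1/3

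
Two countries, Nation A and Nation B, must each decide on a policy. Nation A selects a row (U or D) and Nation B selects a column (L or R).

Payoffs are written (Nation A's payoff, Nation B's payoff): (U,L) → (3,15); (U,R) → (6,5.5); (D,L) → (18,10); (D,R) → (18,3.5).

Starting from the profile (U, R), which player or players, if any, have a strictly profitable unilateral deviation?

Both

Nation A at (U, R) earns 6; deviating to D yields 18 — a strict improvement.
Nation B earns 5.5; deviating to L yields 15 — a strict improvement.
Both Nation A and Nation B have strictly profitable deviations.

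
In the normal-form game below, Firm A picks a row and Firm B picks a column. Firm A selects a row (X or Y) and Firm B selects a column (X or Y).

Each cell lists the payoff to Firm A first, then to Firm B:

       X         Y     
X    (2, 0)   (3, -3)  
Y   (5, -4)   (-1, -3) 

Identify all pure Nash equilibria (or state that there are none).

none

(X, X): Firm A prefers Y (5 > 2) — not an equilibrium.
(X, Y): Firm B prefers X (0 > -3) — not an equilibrium.
(Y, X): Firm B prefers Y (-3 > -4) — not an equilibrium.
(Y, Y): Firm A prefers X (3 > -1) — not an equilibrium.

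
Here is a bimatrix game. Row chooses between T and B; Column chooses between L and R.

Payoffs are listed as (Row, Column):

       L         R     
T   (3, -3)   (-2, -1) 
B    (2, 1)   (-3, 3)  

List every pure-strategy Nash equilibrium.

(T, L): Column prefers R (-1 > -3) — not an equilibrium.
(T, R): Row gets -2 ≥ -3 from B, and Column gets -1 ≥ -3 from L — Nash equilibrium.
(B, L): Row prefers T (3 > 2); Column prefers R (3 > 1) — not an equilibrium.
(B, R): Row prefers T (-2 > -3) — not an equilibrium.

(T, R)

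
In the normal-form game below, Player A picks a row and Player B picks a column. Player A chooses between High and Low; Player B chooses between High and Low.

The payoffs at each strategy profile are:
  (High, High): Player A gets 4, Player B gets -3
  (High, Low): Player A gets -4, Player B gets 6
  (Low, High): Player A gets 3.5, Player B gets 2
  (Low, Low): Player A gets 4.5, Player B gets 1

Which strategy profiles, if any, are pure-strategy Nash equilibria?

(High, High): Player B prefers Low (6 > -3) — not an equilibrium.
(High, Low): Player A prefers Low (4.5 > -4) — not an equilibrium.
(Low, High): Player A prefers High (4 > 3.5) — not an equilibrium.
(Low, Low): Player B prefers High (2 > 1) — not an equilibrium.

none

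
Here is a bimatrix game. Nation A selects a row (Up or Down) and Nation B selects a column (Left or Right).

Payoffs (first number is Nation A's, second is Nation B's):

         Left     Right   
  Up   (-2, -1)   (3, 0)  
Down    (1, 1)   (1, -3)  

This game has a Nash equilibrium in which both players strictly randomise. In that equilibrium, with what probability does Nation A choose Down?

Let p be the probability that Nation A plays Up. In a completely mixed equilibrium, Nation B must be indifferent between Left and Right.
Nation B's expected payoff from Left is −p + (1−p); from Right it is −3(1−p).
Setting these equal: −2p + 1 = 3p − 3, so p = 4/5.
Therefore Nation A plays Down with probability 1 − 4/5 = 1/5.

1/5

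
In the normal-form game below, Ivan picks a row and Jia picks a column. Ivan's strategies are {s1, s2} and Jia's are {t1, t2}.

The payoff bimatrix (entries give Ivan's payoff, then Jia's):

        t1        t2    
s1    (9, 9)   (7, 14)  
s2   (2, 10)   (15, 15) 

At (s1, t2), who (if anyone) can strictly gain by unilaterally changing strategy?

Ivan

Ivan at (s1, t2) earns 7; deviating to s2 yields 15 — a strict improvement.
Jia earns 14; deviating to t1 yields 9 — not better.
Only Ivan has a strictly profitable deviation.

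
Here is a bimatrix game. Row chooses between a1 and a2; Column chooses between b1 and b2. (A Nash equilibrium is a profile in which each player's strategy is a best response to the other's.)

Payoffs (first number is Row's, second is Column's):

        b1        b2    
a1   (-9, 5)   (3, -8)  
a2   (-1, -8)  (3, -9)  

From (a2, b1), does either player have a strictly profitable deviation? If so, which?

Neither

Row at (a2, b1) earns -1; deviating to a1 yields -9 — not better.
Column earns -8; deviating to b2 yields -9 — not better.
Neither player can strictly improve; the profile is a Nash equilibrium.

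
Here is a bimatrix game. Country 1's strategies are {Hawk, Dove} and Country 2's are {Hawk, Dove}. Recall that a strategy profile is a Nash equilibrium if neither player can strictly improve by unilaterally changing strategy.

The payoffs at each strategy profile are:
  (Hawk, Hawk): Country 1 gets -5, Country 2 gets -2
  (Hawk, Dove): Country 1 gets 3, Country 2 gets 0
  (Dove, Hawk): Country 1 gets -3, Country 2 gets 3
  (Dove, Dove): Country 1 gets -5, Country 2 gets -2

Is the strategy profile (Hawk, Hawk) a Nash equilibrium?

No

At (Hawk, Hawk), Country 1 earns -5; switching to Dove would give -3, so Country 1 would deviate.
Country 2 earns -2; switching to Dove would give 0, so Country 2 would deviate.
Since at least one player can profitably deviate, this is not a Nash equilibrium.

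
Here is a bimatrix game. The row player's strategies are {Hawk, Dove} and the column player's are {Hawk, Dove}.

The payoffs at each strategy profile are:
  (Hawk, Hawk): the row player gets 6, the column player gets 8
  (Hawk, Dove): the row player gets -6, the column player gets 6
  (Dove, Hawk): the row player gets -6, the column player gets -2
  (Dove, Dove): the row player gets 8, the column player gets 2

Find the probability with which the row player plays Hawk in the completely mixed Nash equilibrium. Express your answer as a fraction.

2/3

Let p be the probability that the row player plays Hawk. In a completely mixed equilibrium, the column player must be indifferent between Hawk and Dove.
The column player's expected payoff from Hawk is 8p − 2(1−p); from Dove it is 6p + 2(1−p).
Setting these equal: 10p − 2 = 4p + 2, so p = 2/3.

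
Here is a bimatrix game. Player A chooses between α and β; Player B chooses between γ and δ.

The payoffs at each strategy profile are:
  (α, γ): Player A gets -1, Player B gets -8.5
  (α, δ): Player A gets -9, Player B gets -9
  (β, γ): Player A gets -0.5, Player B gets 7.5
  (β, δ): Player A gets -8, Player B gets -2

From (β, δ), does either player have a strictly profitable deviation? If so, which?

Player B

Player A at (β, δ) earns -8; deviating to α yields -9 — not better.
Player B earns -2; deviating to γ yields 7.5 — a strict improvement.
Only Player B has a strictly profitable deviation.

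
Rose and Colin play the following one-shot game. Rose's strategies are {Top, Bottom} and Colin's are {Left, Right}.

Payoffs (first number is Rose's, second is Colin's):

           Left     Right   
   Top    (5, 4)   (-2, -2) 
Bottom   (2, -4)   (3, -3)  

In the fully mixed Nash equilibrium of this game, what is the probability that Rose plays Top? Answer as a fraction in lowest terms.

1/7

Let r be the probability that Rose plays Top. In a completely mixed equilibrium, Colin must be indifferent between Left and Right.
Colin's expected payoff from Left is 4r − 4(1−r); from Right it is −2r − 3(1−r).
Setting these equal: 8r − 4 = r − 3, so r = 1/7.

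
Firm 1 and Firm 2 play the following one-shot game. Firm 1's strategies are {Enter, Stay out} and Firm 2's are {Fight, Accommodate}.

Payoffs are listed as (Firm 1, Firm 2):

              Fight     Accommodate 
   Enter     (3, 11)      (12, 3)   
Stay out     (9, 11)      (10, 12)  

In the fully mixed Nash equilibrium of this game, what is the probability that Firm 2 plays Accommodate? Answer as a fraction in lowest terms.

3/4

Let y be the probability that Firm 2 plays Fight. In a completely mixed equilibrium, Firm 1 must be indifferent between Enter and Stay out.
Firm 1's expected payoff from Enter is 3y + 12(1−y); from Stay out it is 9y + 10(1−y).
Setting these equal: −9y + 12 = −y + 10, so y = 1/4.
Therefore Firm 2 plays Accommodate with probability 1 − 1/4 = 3/4.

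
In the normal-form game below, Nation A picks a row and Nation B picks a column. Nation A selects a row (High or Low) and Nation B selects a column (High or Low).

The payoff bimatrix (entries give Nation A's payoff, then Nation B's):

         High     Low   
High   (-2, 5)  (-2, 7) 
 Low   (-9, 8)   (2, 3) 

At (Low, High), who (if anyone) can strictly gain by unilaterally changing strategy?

Nation A at (Low, High) earns -9; deviating to High yields -2 — a strict improvement.
Nation B earns 8; deviating to Low yields 3 — not better.
Only Nation A has a strictly profitable deviation.

Nation A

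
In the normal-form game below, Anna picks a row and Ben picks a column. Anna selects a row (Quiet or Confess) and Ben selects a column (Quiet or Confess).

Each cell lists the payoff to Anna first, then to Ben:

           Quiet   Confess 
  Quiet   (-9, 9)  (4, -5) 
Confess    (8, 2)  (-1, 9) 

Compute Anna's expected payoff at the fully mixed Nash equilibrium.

23/22

First find q, the probability Ben plays Quiet, from Anna's indifference between Quiet and Confess: −9q + 4(1−q) = 8q − (1−q), giving q = 5/22.
Since Anna is indifferent in equilibrium, Anna's expected payoff equals the payoff from either row against (5/22, 17/22). Using Quiet: −9(5/22) + 4(17/22) = 23/22.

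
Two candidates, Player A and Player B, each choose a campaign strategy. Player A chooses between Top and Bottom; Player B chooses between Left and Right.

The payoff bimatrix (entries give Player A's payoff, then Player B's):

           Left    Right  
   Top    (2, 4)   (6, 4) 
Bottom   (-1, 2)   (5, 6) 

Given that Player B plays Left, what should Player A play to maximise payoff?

Top

Against Left, Player A earns 2 from Top and -1 from Bottom.
So Top is the best response.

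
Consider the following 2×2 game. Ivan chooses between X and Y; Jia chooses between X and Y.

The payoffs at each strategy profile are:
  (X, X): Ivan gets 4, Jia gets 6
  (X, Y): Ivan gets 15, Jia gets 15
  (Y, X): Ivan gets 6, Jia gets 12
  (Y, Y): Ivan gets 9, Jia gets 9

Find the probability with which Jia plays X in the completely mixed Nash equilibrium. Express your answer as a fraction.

Let y be the probability that Jia plays X. In a completely mixed equilibrium, Ivan must be indifferent between X and Y.
Ivan's expected payoff from X is 4y + 15(1−y); from Y it is 6y + 9(1−y).
Setting these equal: −11y + 15 = −3y + 9, so y = 3/4.

3/4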